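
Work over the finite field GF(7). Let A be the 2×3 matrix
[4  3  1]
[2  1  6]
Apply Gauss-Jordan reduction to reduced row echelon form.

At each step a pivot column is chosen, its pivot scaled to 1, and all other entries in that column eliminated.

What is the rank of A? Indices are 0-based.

pivot(0,0)=4: scale R0 → (1, 6, 2)
  clear (1,0): R1 −= (2)R0 → (0, 3, 2)
pivot(1,1)=3: scale R1 → (0, 1, 3)
  clear (0,1): R0 −= (6)R1 → (1, 0, 5)

rank = 2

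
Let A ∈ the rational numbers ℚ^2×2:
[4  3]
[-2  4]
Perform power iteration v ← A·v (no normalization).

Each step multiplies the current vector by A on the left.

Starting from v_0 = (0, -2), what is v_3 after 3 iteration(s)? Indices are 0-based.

v_0 = (0, -2).
v_1 = A·v_0 = (-6, -8).
v_2 = A·v_1 = (-48, -20).
v_3 = A·v_2 = (-252, 16).

v_3 = (-252, 16)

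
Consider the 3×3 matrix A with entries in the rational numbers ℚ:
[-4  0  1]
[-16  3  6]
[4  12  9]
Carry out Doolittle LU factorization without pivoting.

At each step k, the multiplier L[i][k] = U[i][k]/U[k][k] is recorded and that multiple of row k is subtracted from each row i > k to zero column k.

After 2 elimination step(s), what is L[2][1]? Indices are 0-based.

L[2][1] = 4

Step 1: pivot at (0,0) is -4.
  row1 ← row1 − (4)·row0  ⇒  L[1][0]=4, U row1=(0, 3, 2)
  row2 ← row2 − (-1)·row0  ⇒  L[2][0]=-1, U row2=(0, 12, 10)
Step 2: pivot at (1,1) is 3.
  row2 ← row2 − (4)·row1  ⇒  L[2][1]=4, U row2=(0, 0, 2)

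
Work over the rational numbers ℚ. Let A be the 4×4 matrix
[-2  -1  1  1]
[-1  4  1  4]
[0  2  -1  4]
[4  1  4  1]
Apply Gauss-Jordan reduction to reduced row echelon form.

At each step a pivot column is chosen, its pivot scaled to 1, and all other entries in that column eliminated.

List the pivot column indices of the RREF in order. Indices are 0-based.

pivot(0,0)=-2: scale R0 → (1, 1/2, -1/2, -1/2)
  clear (1,0): R1 −= (-1)R0 → (0, 9/2, 1/2, 7/2)
  clear (3,0): R3 −= (4)R0 → (0, -1, 6, 3)
pivot(1,1)=9/2: scale R1 → (0, 1, 1/9, 7/9)
  clear (0,1): R0 −= (1/2)R1 → (1, 0, -5/9, -8/9)
  clear (2,1): R2 −= (2)R1 → (0, 0, -11/9, 22/9)
  clear (3,1): R3 −= (-1)R1 → (0, 0, 55/9, 34/9)
pivot(2,2)=-11/9: scale R2 → (0, 0, 1, -2)
  clear (0,2): R0 −= (-5/9)R2 → (1, 0, 0, -2)
  clear (1,2): R1 −= (1/9)R2 → (0, 1, 0, 1)
  clear (3,2): R3 −= (55/9)R2 → (0, 0, 0, 16)
pivot(3,3)=16: scale R3 → (0, 0, 0, 1)
  clear (0,3): R0 −= (-2)R3 → (1, 0, 0, 0)
  clear (1,3): R1 −= (1)R3 → (0, 1, 0, 0)
  clear (2,3): R2 −= (-2)R3 → (0, 0, 1, 0)

pivot columns: 0, 1, 2, 3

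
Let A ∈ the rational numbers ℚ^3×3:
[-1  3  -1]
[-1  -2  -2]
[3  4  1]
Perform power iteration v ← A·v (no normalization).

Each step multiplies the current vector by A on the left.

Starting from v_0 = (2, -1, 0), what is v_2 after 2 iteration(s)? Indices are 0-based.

v_0 = (2, -1, 0).
v_1 = A·v_0 = (-5, 0, 2).
v_2 = A·v_1 = (3, 1, -13).

v_2 = (3, 1, -13)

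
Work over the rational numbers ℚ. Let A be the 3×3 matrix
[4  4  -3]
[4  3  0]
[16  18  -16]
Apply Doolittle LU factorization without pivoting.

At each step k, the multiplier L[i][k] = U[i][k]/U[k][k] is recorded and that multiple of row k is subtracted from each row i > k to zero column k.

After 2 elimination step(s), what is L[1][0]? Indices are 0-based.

L[1][0] = 1

[col 0] pivot 4
  R1 -= 1*R0 → (0, -1, 3)  (L[1][0] := 1)
  R2 -= 4*R0 → (0, 2, -4)  (L[2][0] := 4)
[col 1] pivot -1
  R2 -= -2*R1 → (0, 0, 2)  (L[2][1] := -2)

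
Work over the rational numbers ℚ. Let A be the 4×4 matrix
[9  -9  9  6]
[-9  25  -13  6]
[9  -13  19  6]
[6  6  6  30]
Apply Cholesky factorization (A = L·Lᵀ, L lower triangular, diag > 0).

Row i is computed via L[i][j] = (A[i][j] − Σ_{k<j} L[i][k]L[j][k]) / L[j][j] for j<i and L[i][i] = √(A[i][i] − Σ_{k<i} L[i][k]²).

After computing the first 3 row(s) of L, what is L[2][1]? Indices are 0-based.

L[2][1] = -1

Step 1: L[0][0] = √(9) = 3.
  L[1][0] = (-9) / L[0][0] = -3.
Step 2: L[1][1] = √(16) = 4.
  L[2][0] = (9) / L[0][0] = 3.
  L[2][1] = (-4) / L[1][1] = -1.
Step 3: L[2][2] = √(9) = 3.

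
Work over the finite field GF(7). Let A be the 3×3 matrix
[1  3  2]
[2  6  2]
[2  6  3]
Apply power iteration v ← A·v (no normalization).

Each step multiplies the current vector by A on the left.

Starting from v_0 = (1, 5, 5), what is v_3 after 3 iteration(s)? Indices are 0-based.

v_3 = (6, 4, 1)

v_0 = (1, 5, 5).
v_1 = A·v_0 = (5, 0, 5).
v_2 = A·v_1 = (1, 6, 4).
v_3 = A·v_2 = (6, 4, 1).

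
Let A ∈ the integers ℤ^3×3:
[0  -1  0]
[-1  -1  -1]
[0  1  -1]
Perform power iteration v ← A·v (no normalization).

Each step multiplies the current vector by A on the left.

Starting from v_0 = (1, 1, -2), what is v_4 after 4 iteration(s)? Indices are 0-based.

v_4 = (-5, -8, 4)

v_0 = (1, 1, -2).
v_1 = A·v_0 = (-1, 0, 3).
v_2 = A·v_1 = (0, -2, -3).
v_3 = A·v_2 = (2, 5, 1).
v_4 = A·v_3 = (-5, -8, 4).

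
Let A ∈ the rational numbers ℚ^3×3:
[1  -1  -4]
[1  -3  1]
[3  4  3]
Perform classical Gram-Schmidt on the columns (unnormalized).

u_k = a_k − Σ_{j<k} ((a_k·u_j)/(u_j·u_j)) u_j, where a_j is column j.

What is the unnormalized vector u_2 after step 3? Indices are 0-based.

Step 1: u_0 = a_0 = (1, 1, 3).
Step 2: u_1 = a_1 − (8/11)·u_0 = (-19/11, -41/11, 20/11).
Step 3: u_2 = a_2 − (6/11)·u_0 − (95/222)·u_1 = (-845/222, 455/222, 65/111).

u_2 = (-845/222, 455/222, 65/111)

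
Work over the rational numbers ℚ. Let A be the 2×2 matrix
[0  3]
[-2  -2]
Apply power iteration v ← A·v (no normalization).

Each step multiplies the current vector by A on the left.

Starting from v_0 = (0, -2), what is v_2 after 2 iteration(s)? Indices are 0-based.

v_0 = (0, -2).
v_1 = A·v_0 = (-6, 4).
v_2 = A·v_1 = (12, 4).

v_2 = (12, 4)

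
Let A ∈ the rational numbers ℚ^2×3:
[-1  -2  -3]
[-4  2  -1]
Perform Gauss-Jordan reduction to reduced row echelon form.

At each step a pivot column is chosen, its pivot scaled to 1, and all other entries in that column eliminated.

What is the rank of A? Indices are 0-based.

rank = 2

[1] R0 /= -1  ⇒  (1, 2, 3)
     R1 -= -4·R0  ⇒  (0, 10, 11)
[2] R1 /= 10  ⇒  (0, 1, 11/10)
     R0 -= 2·R1  ⇒  (1, 0, 4/5)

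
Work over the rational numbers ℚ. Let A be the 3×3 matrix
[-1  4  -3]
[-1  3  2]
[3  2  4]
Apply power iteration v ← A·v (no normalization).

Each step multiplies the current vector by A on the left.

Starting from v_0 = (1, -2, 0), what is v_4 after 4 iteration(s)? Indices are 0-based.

v_0 = (1, -2, 0).
v_1 = A·v_0 = (-9, -7, -1).
v_2 = A·v_1 = (-16, -14, -45).
v_3 = A·v_2 = (95, -116, -256).
v_4 = A·v_3 = (209, -955, -971).

v_4 = (209, -955, -971)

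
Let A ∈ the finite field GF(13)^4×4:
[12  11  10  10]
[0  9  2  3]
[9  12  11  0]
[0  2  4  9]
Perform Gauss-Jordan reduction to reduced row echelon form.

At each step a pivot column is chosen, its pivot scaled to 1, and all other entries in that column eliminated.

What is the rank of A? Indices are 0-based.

rank = 4

pivot(0,0)=12: scale R0 → (1, 2, 3, 3)
  clear (2,0): R2 −= (9)R0 → (0, 7, 10, 12)
pivot(1,1)=9: scale R1 → (0, 1, 6, 9)
  clear (0,1): R0 −= (2)R1 → (1, 0, 4, 11)
  clear (2,1): R2 −= (7)R1 → (0, 0, 7, 1)
  clear (3,1): R3 −= (2)R1 → (0, 0, 5, 4)
pivot(2,2)=7: scale R2 → (0, 0, 1, 2)
  clear (0,2): R0 −= (4)R2 → (1, 0, 0, 3)
  clear (1,2): R1 −= (6)R2 → (0, 1, 0, 10)
  clear (3,2): R3 −= (5)R2 → (0, 0, 0, 7)
pivot(3,3)=7: scale R3 → (0, 0, 0, 1)
  clear (0,3): R0 −= (3)R3 → (1, 0, 0, 0)
  clear (1,3): R1 −= (10)R3 → (0, 1, 0, 0)
  clear (2,3): R2 −= (2)R3 → (0, 0, 1, 0)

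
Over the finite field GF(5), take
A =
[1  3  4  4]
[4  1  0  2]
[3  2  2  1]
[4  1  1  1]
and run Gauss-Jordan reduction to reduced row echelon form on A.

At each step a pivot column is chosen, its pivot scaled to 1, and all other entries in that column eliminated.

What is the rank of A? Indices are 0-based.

[1] R0 /= 1  ⇒  (1, 3, 4, 4)
     R1 -= 4·R0  ⇒  (0, 4, 4, 1)
     R2 -= 3·R0  ⇒  (0, 3, 0, 4)
     R3 -= 4·R0  ⇒  (0, 4, 0, 0)
[2] R1 /= 4  ⇒  (0, 1, 1, 4)
     R0 -= 3·R1  ⇒  (1, 0, 1, 2)
     R2 -= 3·R1  ⇒  (0, 0, 2, 2)
     R3 -= 4·R1  ⇒  (0, 0, 1, 4)
[3] R2 /= 2  ⇒  (0, 0, 1, 1)
     R0 -= 1·R2  ⇒  (1, 0, 0, 1)
     R1 -= 1·R2  ⇒  (0, 1, 0, 3)
     R3 -= 1·R2  ⇒  (0, 0, 0, 3)
[4] R3 /= 3  ⇒  (0, 0, 0, 1)
     R0 -= 1·R3  ⇒  (1, 0, 0, 0)
     R1 -= 3·R3  ⇒  (0, 1, 0, 0)
     R2 -= 1·R3  ⇒  (0, 0, 1, 0)

rank = 4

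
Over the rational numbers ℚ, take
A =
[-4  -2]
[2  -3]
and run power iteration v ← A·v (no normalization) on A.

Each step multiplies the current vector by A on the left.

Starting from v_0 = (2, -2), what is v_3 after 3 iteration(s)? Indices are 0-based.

v_0 = (2, -2).
v_1 = A·v_0 = (-4, 10).
v_2 = A·v_1 = (-4, -38).
v_3 = A·v_2 = (92, 106).

v_3 = (92, 106)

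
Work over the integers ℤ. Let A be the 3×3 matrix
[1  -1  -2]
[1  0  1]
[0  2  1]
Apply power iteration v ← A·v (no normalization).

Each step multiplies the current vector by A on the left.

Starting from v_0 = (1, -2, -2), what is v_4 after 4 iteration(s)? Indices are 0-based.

v_0 = (1, -2, -2).
v_1 = A·v_0 = (7, -1, -6).
v_2 = A·v_1 = (20, 1, -8).
v_3 = A·v_2 = (35, 12, -6).
v_4 = A·v_3 = (35, 29, 18).

v_4 = (35, 29, 18)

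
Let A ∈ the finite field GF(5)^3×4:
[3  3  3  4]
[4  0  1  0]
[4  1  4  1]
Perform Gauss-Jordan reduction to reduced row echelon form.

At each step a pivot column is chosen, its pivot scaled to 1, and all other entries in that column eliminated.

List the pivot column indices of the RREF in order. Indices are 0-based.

pivot columns: 0, 1, 2

pivot(0,0)=3: scale R0 → (1, 1, 1, 3)
  clear (1,0): R1 −= (4)R0 → (0, 1, 2, 3)
  clear (2,0): R2 −= (4)R0 → (0, 2, 0, 4)
pivot(1,1)=1: scale R1 → (0, 1, 2, 3)
  clear (0,1): R0 −= (1)R1 → (1, 0, 4, 0)
  clear (2,1): R2 −= (2)R1 → (0, 0, 1, 3)
pivot(2,2)=1: scale R2 → (0, 0, 1, 3)
  clear (0,2): R0 −= (4)R2 → (1, 0, 0, 3)
  clear (1,2): R1 −= (2)R2 → (0, 1, 0, 2)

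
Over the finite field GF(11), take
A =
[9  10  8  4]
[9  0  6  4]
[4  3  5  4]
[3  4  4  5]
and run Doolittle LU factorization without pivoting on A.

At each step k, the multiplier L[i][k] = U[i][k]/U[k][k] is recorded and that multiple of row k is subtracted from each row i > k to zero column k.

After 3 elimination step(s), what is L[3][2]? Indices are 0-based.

k=0: U[0][0]=9
  eliminate (1,0): mult=1, new row 1: (0, 1, 9, 0); set L[1][0]=1
  eliminate (2,0): mult=9, new row 2: (0, 1, 10, 1); set L[2][0]=9
  eliminate (3,0): mult=4, new row 3: (0, 8, 5, 0); set L[3][0]=4
k=1: U[1][1]=1
  eliminate (2,1): mult=1, new row 2: (0, 0, 1, 1); set L[2][1]=1
  eliminate (3,1): mult=8, new row 3: (0, 0, 10, 0); set L[3][1]=8
k=2: U[2][2]=1
  eliminate (3,2): mult=10, new row 3: (0, 0, 0, 1); set L[3][2]=10

L[3][2] = 10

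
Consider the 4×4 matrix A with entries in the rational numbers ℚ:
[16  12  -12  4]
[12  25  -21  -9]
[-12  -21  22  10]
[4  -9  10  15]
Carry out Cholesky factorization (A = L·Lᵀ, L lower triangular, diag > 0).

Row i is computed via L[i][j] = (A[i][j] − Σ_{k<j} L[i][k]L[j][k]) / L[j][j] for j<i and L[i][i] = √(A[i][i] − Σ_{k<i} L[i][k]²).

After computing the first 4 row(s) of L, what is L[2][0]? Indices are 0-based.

L[2][0] = -3

Step 1: L[0][0] = √(16) = 4.
  L[1][0] = (12) / L[0][0] = 3.
Step 2: L[1][1] = √(16) = 4.
  L[2][0] = (-12) / L[0][0] = -3.
  L[2][1] = (-12) / L[1][1] = -3.
Step 3: L[2][2] = √(4) = 2.
  L[3][0] = (4) / L[0][0] = 1.
  L[3][1] = (-12) / L[1][1] = -3.
  L[3][2] = (4) / L[2][2] = 2.
Step 4: L[3][3] = √(1) = 1.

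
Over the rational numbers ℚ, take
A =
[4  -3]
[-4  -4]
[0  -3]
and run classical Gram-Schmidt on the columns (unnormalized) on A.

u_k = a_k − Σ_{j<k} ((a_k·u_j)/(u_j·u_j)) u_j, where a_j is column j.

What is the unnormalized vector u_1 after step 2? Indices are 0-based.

u_1 = (-7/2, -7/2, -3)

Step 1: u_0 = a_0 = (4, -4, 0).
Step 2: u_1 = a_1 − (1/8)·u_0 = (-7/2, -7/2, -3).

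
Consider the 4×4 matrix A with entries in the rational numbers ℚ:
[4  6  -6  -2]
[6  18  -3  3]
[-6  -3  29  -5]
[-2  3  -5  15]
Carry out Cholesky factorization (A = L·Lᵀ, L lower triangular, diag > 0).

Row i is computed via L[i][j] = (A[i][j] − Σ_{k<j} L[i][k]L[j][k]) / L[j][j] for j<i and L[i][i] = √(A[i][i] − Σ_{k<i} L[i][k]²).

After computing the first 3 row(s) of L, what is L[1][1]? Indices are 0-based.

L[1][1] = 3

Step 1: L[0][0] = √(4) = 2.
  L[1][0] = (6) / L[0][0] = 3.
Step 2: L[1][1] = √(9) = 3.
  L[2][0] = (-6) / L[0][0] = -3.
  L[2][1] = (6) / L[1][1] = 2.
Step 3: L[2][2] = √(16) = 4.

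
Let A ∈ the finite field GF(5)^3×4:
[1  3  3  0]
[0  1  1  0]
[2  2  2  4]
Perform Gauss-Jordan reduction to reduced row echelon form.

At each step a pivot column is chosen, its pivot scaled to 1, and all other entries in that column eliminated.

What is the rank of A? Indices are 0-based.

rank = 3

step 1: normalize row 0 (÷1) = (1, 3, 3, 0)
  row 2: subtract 2×row0 = (0, 1, 1, 4)
step 2: normalize row 1 (÷1) = (0, 1, 1, 0)
  row 0: subtract 3×row1 = (1, 0, 0, 0)
  row 2: subtract 1×row1 = (0, 0, 0, 4)
skip col 2 (zero from row 2)
step 3: normalize row 2 (÷4) = (0, 0, 0, 1)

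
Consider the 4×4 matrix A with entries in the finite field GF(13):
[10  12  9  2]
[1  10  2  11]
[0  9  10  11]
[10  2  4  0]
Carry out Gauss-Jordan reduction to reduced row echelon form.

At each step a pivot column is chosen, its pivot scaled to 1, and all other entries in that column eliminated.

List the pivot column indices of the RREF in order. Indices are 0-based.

pivot(0,0)=10: scale R0 → (1, 9, 10, 8)
  clear (1,0): R1 −= (1)R0 → (0, 1, 5, 3)
  clear (3,0): R3 −= (10)R0 → (0, 3, 8, 11)
pivot(1,1)=1: scale R1 → (0, 1, 5, 3)
  clear (0,1): R0 −= (9)R1 → (1, 0, 4, 7)
  clear (2,1): R2 −= (9)R1 → (0, 0, 4, 10)
  clear (3,1): R3 −= (3)R1 → (0, 0, 6, 2)
pivot(2,2)=4: scale R2 → (0, 0, 1, 9)
  clear (0,2): R0 −= (4)R2 → (1, 0, 0, 10)
  clear (1,2): R1 −= (5)R2 → (0, 1, 0, 10)
  clear (3,2): R3 −= (6)R2 → (0, 0, 0, 0)
col 3: no nonzero at/below row 3; advance.

pivot columns: 0, 1, 2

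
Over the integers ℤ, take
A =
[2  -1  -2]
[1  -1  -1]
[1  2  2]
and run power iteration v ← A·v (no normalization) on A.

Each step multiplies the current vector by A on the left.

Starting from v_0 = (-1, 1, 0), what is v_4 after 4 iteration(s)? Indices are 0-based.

v_0 = (-1, 1, 0).
v_1 = A·v_0 = (-3, -2, 1).
v_2 = A·v_1 = (-6, -2, -5).
v_3 = A·v_2 = (0, 1, -20).
v_4 = A·v_3 = (39, 19, -38).

v_4 = (39, 19, -38)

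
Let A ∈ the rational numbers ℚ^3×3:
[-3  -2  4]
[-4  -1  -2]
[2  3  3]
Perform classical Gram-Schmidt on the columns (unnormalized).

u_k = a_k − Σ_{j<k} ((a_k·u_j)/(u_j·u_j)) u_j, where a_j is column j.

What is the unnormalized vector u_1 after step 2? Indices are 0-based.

u_1 = (-10/29, 35/29, 55/29)

Step 1: u_0 = a_0 = (-3, -4, 2).
Step 2: u_1 = a_1 − (16/29)·u_0 = (-10/29, 35/29, 55/29).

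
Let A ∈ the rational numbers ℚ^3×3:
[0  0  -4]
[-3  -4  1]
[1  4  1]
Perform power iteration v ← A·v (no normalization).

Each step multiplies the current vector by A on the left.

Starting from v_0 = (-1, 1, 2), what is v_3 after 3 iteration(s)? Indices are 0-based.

v_0 = (-1, 1, 2).
v_1 = A·v_0 = (-8, 1, 5).
v_2 = A·v_1 = (-20, 25, 1).
v_3 = A·v_2 = (-4, -39, 81).

v_3 = (-4, -39, 81)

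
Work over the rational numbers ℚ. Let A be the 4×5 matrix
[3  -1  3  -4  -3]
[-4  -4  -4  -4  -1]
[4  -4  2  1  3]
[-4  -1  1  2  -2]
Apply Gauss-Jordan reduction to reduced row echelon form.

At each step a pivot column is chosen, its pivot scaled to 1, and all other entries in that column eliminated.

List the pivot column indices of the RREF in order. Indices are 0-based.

step 1: normalize row 0 (÷3) = (1, -1/3, 1, -4/3, -1)
  row 1: subtract -4×row0 = (0, -16/3, 0, -28/3, -5)
  row 2: subtract 4×row0 = (0, -8/3, -2, 19/3, 7)
  row 3: subtract -4×row0 = (0, -7/3, 5, -10/3, -6)
step 2: normalize row 1 (÷-16/3) = (0, 1, 0, 7/4, 15/16)
  row 0: subtract -1/3×row1 = (1, 0, 1, -3/4, -11/16)
  row 2: subtract -8/3×row1 = (0, 0, -2, 11, 19/2)
  row 3: subtract -7/3×row1 = (0, 0, 5, 3/4, -61/16)
step 3: normalize row 2 (÷-2) = (0, 0, 1, -11/2, -19/4)
  row 0: subtract 1×row2 = (1, 0, 0, 19/4, 65/16)
  row 3: subtract 5×row2 = (0, 0, 0, 113/4, 319/16)
step 4: normalize row 3 (÷113/4) = (0, 0, 0, 1, 319/452)
  row 0: subtract 19/4×row3 = (1, 0, 0, 0, 321/452)
  row 1: subtract 7/4×row3 = (0, 1, 0, 0, -269/904)
  row 2: subtract -11/2×row3 = (0, 0, 1, 0, -785/904)

pivot columns: 0, 1, 2, 3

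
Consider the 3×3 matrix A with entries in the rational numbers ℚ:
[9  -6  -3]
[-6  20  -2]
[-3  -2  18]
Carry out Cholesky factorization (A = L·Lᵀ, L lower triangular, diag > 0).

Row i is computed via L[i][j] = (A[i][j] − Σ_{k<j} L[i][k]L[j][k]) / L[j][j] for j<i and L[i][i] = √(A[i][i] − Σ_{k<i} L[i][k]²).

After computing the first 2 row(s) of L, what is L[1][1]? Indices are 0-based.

Step 1: L[0][0] = √(9) = 3.
  L[1][0] = (-6) / L[0][0] = -2.
Step 2: L[1][1] = √(16) = 4.

L[1][1] = 4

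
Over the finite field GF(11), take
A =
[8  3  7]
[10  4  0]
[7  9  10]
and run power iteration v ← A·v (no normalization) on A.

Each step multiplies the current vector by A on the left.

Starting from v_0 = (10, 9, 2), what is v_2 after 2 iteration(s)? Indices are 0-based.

v_2 = (10, 5, 8)

v_0 = (10, 9, 2).
v_1 = A·v_0 = (0, 4, 6).
v_2 = A·v_1 = (10, 5, 8).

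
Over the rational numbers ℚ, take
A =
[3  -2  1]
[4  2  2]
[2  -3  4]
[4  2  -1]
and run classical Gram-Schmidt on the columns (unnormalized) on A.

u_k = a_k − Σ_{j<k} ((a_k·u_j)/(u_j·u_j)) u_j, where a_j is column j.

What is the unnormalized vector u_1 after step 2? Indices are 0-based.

u_1 = (-34/15, 74/45, -143/45, 74/45)

Step 1: u_0 = a_0 = (3, 4, 2, 4).
Step 2: u_1 = a_1 − (4/45)·u_0 = (-34/15, 74/45, -143/45, 74/45).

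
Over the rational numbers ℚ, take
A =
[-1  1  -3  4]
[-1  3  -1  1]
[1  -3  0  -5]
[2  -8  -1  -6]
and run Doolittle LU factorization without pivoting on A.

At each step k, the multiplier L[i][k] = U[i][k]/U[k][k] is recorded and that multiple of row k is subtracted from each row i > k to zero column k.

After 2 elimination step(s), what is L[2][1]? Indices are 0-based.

k=0: U[0][0]=-1
  eliminate (1,0): mult=1, new row 1: (0, 2, 2, -3); set L[1][0]=1
  eliminate (2,0): mult=-1, new row 2: (0, -2, -3, -1); set L[2][0]=-1
  eliminate (3,0): mult=-2, new row 3: (0, -6, -7, 2); set L[3][0]=-2
k=1: U[1][1]=2
  eliminate (2,1): mult=-1, new row 2: (0, 0, -1, -4); set L[2][1]=-1
  eliminate (3,1): mult=-3, new row 3: (0, 0, -1, -7); set L[3][1]=-3

L[2][1] = -1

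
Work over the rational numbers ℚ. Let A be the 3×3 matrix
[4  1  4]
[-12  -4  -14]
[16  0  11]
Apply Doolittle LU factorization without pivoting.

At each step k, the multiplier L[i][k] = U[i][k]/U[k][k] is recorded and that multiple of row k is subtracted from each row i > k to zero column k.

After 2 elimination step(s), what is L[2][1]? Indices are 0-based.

L[2][1] = 4

Step 1: pivot at (0,0) is 4.
  row1 ← row1 − (-3)·row0  ⇒  L[1][0]=-3, U row1=(0, -1, -2)
  row2 ← row2 − (4)·row0  ⇒  L[2][0]=4, U row2=(0, -4, -5)
Step 2: pivot at (1,1) is -1.
  row2 ← row2 − (4)·row1  ⇒  L[2][1]=4, U row2=(0, 0, 3)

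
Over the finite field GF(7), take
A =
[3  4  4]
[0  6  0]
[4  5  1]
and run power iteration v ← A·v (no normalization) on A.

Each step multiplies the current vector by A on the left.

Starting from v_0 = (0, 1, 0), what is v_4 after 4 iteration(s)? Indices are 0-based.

v_0 = (0, 1, 0).
v_1 = A·v_0 = (4, 6, 5).
v_2 = A·v_1 = (0, 1, 2).
v_3 = A·v_2 = (5, 6, 0).
v_4 = A·v_3 = (4, 1, 1).

v_4 = (4, 1, 1)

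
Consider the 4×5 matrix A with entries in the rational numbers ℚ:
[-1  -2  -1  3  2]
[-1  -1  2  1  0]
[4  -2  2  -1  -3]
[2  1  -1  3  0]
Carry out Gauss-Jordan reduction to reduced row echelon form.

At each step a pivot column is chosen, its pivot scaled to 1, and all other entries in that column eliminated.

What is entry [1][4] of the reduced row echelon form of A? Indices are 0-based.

step 1: normalize row 0 (÷-1) = (1, 2, 1, -3, -2)
  row 1: subtract -1×row0 = (0, 1, 3, -2, -2)
  row 2: subtract 4×row0 = (0, -10, -2, 11, 5)
  row 3: subtract 2×row0 = (0, -3, -3, 9, 4)
step 2: normalize row 1 (÷1) = (0, 1, 3, -2, -2)
  row 0: subtract 2×row1 = (1, 0, -5, 1, 2)
  row 2: subtract -10×row1 = (0, 0, 28, -9, -15)
  row 3: subtract -3×row1 = (0, 0, 6, 3, -2)
step 3: normalize row 2 (÷28) = (0, 0, 1, -9/28, -15/28)
  row 0: subtract -5×row2 = (1, 0, 0, -17/28, -19/28)
  row 1: subtract 3×row2 = (0, 1, 0, -29/28, -11/28)
  row 3: subtract 6×row2 = (0, 0, 0, 69/14, 17/14)
step 4: normalize row 3 (÷69/14) = (0, 0, 0, 1, 17/69)
  row 0: subtract -17/28×row3 = (1, 0, 0, 0, -73/138)
  row 1: subtract -29/28×row3 = (0, 1, 0, 0, -19/138)
  row 2: subtract -9/28×row3 = (0, 0, 1, 0, -21/46)

M[1][4] = -19/138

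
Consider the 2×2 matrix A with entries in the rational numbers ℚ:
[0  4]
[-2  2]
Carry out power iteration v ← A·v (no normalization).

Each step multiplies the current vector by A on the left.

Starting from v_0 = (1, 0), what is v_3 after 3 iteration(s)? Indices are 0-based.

v_0 = (1, 0).
v_1 = A·v_0 = (0, -2).
v_2 = A·v_1 = (-8, -4).
v_3 = A·v_2 = (-16, 8).

v_3 = (-16, 8)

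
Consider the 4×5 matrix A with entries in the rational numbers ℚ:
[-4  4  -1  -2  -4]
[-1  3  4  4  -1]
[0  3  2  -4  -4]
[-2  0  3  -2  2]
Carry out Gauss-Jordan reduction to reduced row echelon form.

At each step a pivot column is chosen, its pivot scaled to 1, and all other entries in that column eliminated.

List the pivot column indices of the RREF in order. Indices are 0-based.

pivot columns: 0, 1, 2, 3

pivot(0,0)=-4: scale R0 → (1, -1, 1/4, 1/2, 1)
  clear (1,0): R1 −= (-1)R0 → (0, 2, 17/4, 9/2, 0)
  clear (3,0): R3 −= (-2)R0 → (0, -2, 7/2, -1, 4)
pivot(1,1)=2: scale R1 → (0, 1, 17/8, 9/4, 0)
  clear (0,1): R0 −= (-1)R1 → (1, 0, 19/8, 11/4, 1)
  clear (2,1): R2 −= (3)R1 → (0, 0, -35/8, -43/4, -4)
  clear (3,1): R3 −= (-2)R1 → (0, 0, 31/4, 7/2, 4)
pivot(2,2)=-35/8: scale R2 → (0, 0, 1, 86/35, 32/35)
  clear (0,2): R0 −= (19/8)R2 → (1, 0, 0, -108/35, -41/35)
  clear (1,2): R1 −= (17/8)R2 → (0, 1, 0, -104/35, -68/35)
  clear (3,2): R3 −= (31/4)R2 → (0, 0, 0, -544/35, -108/35)
pivot(3,3)=-544/35: scale R3 → (0, 0, 0, 1, 27/136)
  clear (0,3): R0 −= (-108/35)R3 → (1, 0, 0, 0, -19/34)
  clear (1,3): R1 −= (-104/35)R3 → (0, 1, 0, 0, -23/17)
  clear (2,3): R2 −= (86/35)R3 → (0, 0, 1, 0, 29/68)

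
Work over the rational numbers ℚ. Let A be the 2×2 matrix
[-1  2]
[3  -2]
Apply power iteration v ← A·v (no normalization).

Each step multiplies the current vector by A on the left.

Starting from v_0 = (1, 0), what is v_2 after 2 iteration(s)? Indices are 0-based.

v_0 = (1, 0).
v_1 = A·v_0 = (-1, 3).
v_2 = A·v_1 = (7, -9).

v_2 = (7, -9)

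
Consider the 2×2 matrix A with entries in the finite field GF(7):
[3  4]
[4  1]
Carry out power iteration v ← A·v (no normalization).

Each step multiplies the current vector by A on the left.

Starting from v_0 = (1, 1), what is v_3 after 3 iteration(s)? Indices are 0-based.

v_3 = (3, 1)

v_0 = (1, 1).
v_1 = A·v_0 = (0, 5).
v_2 = A·v_1 = (6, 5).
v_3 = A·v_2 = (3, 1).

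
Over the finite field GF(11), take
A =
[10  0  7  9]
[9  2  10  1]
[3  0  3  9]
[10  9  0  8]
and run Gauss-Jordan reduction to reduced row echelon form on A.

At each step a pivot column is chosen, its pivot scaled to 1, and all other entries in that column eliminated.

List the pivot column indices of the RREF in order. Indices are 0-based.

step 1: normalize row 0 (÷10) = (1, 0, 4, 2)
  row 1: subtract 9×row0 = (0, 2, 7, 5)
  row 2: subtract 3×row0 = (0, 0, 2, 3)
  row 3: subtract 10×row0 = (0, 9, 4, 10)
step 2: normalize row 1 (÷2) = (0, 1, 9, 8)
  row 3: subtract 9×row1 = (0, 0, 0, 4)
step 3: normalize row 2 (÷2) = (0, 0, 1, 7)
  row 0: subtract 4×row2 = (1, 0, 0, 7)
  row 1: subtract 9×row2 = (0, 1, 0, 0)
step 4: normalize row 3 (÷4) = (0, 0, 0, 1)
  row 0: subtract 7×row3 = (1, 0, 0, 0)
  row 2: subtract 7×row3 = (0, 0, 1, 0)

pivot columns: 0, 1, 2, 3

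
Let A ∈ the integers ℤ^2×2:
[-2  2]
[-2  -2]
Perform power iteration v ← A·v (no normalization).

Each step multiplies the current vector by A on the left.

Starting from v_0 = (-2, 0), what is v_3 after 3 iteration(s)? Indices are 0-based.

v_3 = (-32, 32)

v_0 = (-2, 0).
v_1 = A·v_0 = (4, 4).
v_2 = A·v_1 = (0, -16).
v_3 = A·v_2 = (-32, 32).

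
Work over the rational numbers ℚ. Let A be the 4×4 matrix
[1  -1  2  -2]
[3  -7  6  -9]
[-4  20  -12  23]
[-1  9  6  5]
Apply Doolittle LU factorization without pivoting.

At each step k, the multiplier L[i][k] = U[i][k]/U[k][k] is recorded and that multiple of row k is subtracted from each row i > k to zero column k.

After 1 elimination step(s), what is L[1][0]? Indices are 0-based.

L[1][0] = 3

k=0: U[0][0]=1
  eliminate (1,0): mult=3, new row 1: (0, -4, 0, -3); set L[1][0]=3
  eliminate (2,0): mult=-4, new row 2: (0, 16, -4, 15); set L[2][0]=-4
  eliminate (3,0): mult=-1, new row 3: (0, 8, 8, 3); set L[3][0]=-1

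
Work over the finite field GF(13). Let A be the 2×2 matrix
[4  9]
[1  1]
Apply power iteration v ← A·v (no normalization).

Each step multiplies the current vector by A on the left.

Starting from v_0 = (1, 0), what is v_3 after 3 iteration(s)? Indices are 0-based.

v_3 = (2, 4)

v_0 = (1, 0).
v_1 = A·v_0 = (4, 1).
v_2 = A·v_1 = (12, 5).
v_3 = A·v_2 = (2, 4).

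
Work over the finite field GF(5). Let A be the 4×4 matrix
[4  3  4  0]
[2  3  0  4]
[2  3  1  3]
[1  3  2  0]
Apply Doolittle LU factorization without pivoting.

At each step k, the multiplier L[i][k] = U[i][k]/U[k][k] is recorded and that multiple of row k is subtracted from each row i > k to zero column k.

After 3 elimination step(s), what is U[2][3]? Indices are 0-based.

[col 0] pivot 4
  R1 -= 3*R0 → (0, 4, 3, 4)  (L[1][0] := 3)
  R2 -= 3*R0 → (0, 4, 4, 3)  (L[2][0] := 3)
  R3 -= 4*R0 → (0, 1, 1, 0)  (L[3][0] := 4)
[col 1] pivot 4
  R2 -= 1*R1 → (0, 0, 1, 4)  (L[2][1] := 1)
  R3 -= 4*R1 → (0, 0, 4, 4)  (L[3][1] := 4)
[col 2] pivot 1
  R3 -= 4*R2 → (0, 0, 0, 3)  (L[3][2] := 4)

U[2][3] = 4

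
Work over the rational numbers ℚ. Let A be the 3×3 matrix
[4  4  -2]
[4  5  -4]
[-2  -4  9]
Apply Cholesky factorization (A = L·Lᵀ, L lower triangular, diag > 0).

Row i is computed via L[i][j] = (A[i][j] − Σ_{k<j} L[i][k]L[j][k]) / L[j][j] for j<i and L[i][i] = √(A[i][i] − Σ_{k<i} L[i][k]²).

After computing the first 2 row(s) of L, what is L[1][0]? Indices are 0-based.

Step 1: L[0][0] = √(4) = 2.
  L[1][0] = (4) / L[0][0] = 2.
Step 2: L[1][1] = √(1) = 1.

L[1][0] = 2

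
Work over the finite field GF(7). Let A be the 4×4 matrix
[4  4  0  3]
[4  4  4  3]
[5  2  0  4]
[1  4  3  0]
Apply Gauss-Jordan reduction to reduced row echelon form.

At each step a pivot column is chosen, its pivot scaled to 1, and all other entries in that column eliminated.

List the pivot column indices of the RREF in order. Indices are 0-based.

step 1: normalize row 0 (÷4) = (1, 1, 0, 6)
  row 1: subtract 4×row0 = (0, 0, 4, 0)
  row 2: subtract 5×row0 = (0, 4, 0, 2)
  row 3: subtract 1×row0 = (0, 3, 3, 1)
step 2: exchange rows 1,2
step 2: normalize row 1 (÷4) = (0, 1, 0, 4)
  row 0: subtract 1×row1 = (1, 0, 0, 2)
  row 3: subtract 3×row1 = (0, 0, 3, 3)
step 3: normalize row 2 (÷4) = (0, 0, 1, 0)
  row 3: subtract 3×row2 = (0, 0, 0, 3)
step 4: normalize row 3 (÷3) = (0, 0, 0, 1)
  row 0: subtract 2×row3 = (1, 0, 0, 0)
  row 1: subtract 4×row3 = (0, 1, 0, 0)

pivot columns: 0, 1, 2, 3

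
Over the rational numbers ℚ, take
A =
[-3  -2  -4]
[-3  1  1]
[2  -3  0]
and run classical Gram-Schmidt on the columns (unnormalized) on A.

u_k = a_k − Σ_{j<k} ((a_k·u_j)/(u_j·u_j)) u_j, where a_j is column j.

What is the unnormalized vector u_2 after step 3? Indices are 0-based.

Step 1: u_0 = a_0 = (-3, -3, 2).
Step 2: u_1 = a_1 − (-3/22)·u_0 = (-53/22, 13/22, -30/11).
Step 3: u_2 = a_2 − (9/22)·u_0 − (225/299)·u_1 = (-287/299, 41/23, 369/299).

u_2 = (-287/299, 41/23, 369/299)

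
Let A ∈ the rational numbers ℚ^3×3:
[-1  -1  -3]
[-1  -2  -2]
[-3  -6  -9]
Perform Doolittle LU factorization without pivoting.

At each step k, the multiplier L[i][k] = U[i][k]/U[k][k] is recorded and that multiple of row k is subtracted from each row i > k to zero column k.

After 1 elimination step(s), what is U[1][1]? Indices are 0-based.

k=0: U[0][0]=-1
  eliminate (1,0): mult=1, new row 1: (0, -1, 1); set L[1][0]=1
  eliminate (2,0): mult=3, new row 2: (0, -3, 0); set L[2][0]=3

U[1][1] = -1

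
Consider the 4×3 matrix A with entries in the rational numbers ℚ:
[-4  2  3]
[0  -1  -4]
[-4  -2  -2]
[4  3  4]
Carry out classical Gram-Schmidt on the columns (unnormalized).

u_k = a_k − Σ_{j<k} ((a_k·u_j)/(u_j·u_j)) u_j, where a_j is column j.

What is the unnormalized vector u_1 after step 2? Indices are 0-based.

Step 1: u_0 = a_0 = (-4, 0, -4, 4).
Step 2: u_1 = a_1 − (1/4)·u_0 = (3, -1, -1, 2).

u_1 = (3, -1, -1, 2)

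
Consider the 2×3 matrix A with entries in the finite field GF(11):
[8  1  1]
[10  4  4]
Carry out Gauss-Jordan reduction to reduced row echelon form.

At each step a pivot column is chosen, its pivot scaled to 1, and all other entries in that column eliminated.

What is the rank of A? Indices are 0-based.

rank = 1

pivot(0,0)=8: scale R0 → (1, 7, 7)
  clear (1,0): R1 −= (10)R0 → (0, 0, 0)
col 1: no nonzero at/below row 1; advance.
col 2: no nonzero at/below row 1; advance.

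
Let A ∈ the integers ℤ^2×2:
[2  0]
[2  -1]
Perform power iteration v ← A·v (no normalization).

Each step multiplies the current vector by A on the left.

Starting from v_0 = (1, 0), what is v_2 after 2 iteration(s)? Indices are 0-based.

v_2 = (4, 2)

v_0 = (1, 0).
v_1 = A·v_0 = (2, 2).
v_2 = A·v_1 = (4, 2).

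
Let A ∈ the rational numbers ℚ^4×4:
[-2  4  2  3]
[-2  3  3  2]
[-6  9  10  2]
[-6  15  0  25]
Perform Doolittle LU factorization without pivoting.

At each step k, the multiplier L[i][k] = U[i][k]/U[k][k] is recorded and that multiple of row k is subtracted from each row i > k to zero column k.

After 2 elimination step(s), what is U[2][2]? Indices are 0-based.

k=0: U[0][0]=-2
  eliminate (1,0): mult=1, new row 1: (0, -1, 1, -1); set L[1][0]=1
  eliminate (2,0): mult=3, new row 2: (0, -3, 4, -7); set L[2][0]=3
  eliminate (3,0): mult=3, new row 3: (0, 3, -6, 16); set L[3][0]=3
k=1: U[1][1]=-1
  eliminate (2,1): mult=3, new row 2: (0, 0, 1, -4); set L[2][1]=3
  eliminate (3,1): mult=-3, new row 3: (0, 0, -3, 13); set L[3][1]=-3

U[2][2] = 1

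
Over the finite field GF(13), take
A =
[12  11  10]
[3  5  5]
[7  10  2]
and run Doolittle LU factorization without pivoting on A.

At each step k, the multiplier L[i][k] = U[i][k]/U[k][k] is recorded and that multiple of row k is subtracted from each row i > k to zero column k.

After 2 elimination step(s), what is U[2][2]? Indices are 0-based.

Step 1: pivot at (0,0) is 12.
  row1 ← row1 − (10)·row0  ⇒  L[1][0]=10, U row1=(0, 12, 9)
  row2 ← row2 − (6)·row0  ⇒  L[2][0]=6, U row2=(0, 9, 7)
Step 2: pivot at (1,1) is 12.
  row2 ← row2 − (4)·row1  ⇒  L[2][1]=4, U row2=(0, 0, 10)

U[2][2] = 10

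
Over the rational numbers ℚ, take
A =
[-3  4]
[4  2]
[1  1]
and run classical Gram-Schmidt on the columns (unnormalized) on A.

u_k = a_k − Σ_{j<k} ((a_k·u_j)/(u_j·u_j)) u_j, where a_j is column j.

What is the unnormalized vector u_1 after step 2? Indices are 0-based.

Step 1: u_0 = a_0 = (-3, 4, 1).
Step 2: u_1 = a_1 − (-3/26)·u_0 = (95/26, 32/13, 29/26).

u_1 = (95/26, 32/13, 29/26)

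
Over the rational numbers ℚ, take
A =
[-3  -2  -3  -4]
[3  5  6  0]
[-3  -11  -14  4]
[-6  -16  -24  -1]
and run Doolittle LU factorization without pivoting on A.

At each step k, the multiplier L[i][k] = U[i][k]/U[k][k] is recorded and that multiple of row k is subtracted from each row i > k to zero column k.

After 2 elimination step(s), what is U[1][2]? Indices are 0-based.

k=0: U[0][0]=-3
  eliminate (1,0): mult=-1, new row 1: (0, 3, 3, -4); set L[1][0]=-1
  eliminate (2,0): mult=1, new row 2: (0, -9, -11, 8); set L[2][0]=1
  eliminate (3,0): mult=2, new row 3: (0, -12, -18, 7); set L[3][0]=2
k=1: U[1][1]=3
  eliminate (2,1): mult=-3, new row 2: (0, 0, -2, -4); set L[2][1]=-3
  eliminate (3,1): mult=-4, new row 3: (0, 0, -6, -9); set L[3][1]=-4

U[1][2] = 3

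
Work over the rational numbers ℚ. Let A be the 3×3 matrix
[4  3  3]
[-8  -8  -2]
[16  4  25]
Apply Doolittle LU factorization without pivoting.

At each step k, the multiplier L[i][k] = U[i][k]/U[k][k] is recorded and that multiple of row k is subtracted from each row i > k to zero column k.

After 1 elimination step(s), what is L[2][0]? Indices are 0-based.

L[2][0] = 4

[col 0] pivot 4
  R1 -= -2*R0 → (0, -2, 4)  (L[1][0] := -2)
  R2 -= 4*R0 → (0, -8, 13)  (L[2][0] := 4)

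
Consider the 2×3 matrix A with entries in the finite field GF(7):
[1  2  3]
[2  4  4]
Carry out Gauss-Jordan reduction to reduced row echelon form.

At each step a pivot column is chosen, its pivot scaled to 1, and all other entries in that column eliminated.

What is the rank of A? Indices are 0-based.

rank = 2

pivot(0,0)=1: scale R0 → (1, 2, 3)
  clear (1,0): R1 −= (2)R0 → (0, 0, 5)
col 1: no nonzero at/below row 1; advance.
pivot(1,2)=5: scale R1 → (0, 0, 1)
  clear (0,2): R0 −= (3)R1 → (1, 2, 0)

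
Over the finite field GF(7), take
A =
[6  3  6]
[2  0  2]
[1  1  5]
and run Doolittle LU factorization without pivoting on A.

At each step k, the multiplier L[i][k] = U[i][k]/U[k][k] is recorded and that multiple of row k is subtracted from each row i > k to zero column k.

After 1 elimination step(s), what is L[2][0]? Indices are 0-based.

L[2][0] = 6

Step 1: pivot at (0,0) is 6.
  row1 ← row1 − (5)·row0  ⇒  L[1][0]=5, U row1=(0, 6, 0)
  row2 ← row2 − (6)·row0  ⇒  L[2][0]=6, U row2=(0, 4, 4)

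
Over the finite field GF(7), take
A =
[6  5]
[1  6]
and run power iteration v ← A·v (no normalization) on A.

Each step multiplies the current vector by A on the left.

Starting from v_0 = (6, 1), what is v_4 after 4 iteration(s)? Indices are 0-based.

v_4 = (6, 3)

v_0 = (6, 1).
v_1 = A·v_0 = (6, 5).
v_2 = A·v_1 = (5, 1).
v_3 = A·v_2 = (0, 4).
v_4 = A·v_3 = (6, 3).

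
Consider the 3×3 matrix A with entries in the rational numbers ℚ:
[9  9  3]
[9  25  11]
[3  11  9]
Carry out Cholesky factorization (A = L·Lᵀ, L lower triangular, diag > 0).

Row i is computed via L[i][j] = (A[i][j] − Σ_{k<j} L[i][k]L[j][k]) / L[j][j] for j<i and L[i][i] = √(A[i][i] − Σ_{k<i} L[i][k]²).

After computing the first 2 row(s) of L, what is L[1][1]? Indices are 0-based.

L[1][1] = 4

Step 1: L[0][0] = √(9) = 3.
  L[1][0] = (9) / L[0][0] = 3.
Step 2: L[1][1] = √(16) = 4.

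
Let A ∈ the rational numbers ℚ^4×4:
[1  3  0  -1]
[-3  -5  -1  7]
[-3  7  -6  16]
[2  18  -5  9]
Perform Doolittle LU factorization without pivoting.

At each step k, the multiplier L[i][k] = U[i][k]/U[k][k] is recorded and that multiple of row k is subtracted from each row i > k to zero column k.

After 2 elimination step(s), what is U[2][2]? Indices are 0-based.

U[2][2] = -2

[col 0] pivot 1
  R1 -= -3*R0 → (0, 4, -1, 4)  (L[1][0] := -3)
  R2 -= -3*R0 → (0, 16, -6, 13)  (L[2][0] := -3)
  R3 -= 2*R0 → (0, 12, -5, 11)  (L[3][0] := 2)
[col 1] pivot 4
  R2 -= 4*R1 → (0, 0, -2, -3)  (L[2][1] := 4)
  R3 -= 3*R1 → (0, 0, -2, -1)  (L[3][1] := 3)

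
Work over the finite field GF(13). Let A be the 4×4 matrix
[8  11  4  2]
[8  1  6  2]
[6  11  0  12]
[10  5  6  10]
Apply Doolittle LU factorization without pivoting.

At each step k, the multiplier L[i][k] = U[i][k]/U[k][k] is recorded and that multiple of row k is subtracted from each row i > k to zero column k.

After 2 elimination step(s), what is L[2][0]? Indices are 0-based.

Step 1: pivot at (0,0) is 8.
  row1 ← row1 − (1)·row0  ⇒  L[1][0]=1, U row1=(0, 3, 2, 0)
  row2 ← row2 − (4)·row0  ⇒  L[2][0]=4, U row2=(0, 6, 10, 4)
  row3 ← row3 − (11)·row0  ⇒  L[3][0]=11, U row3=(0, 1, 1, 1)
Step 2: pivot at (1,1) is 3.
  row2 ← row2 − (2)·row1  ⇒  L[2][1]=2, U row2=(0, 0, 6, 4)
  row3 ← row3 − (9)·row1  ⇒  L[3][1]=9, U row3=(0, 0, 9, 1)

L[2][0] = 4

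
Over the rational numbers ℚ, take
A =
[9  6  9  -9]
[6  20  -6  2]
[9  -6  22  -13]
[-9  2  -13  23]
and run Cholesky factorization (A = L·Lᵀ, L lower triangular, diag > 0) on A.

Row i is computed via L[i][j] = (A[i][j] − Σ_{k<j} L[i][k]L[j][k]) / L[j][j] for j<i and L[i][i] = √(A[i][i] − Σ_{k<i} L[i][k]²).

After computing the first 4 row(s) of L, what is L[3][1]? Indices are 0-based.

Step 1: L[0][0] = √(9) = 3.
  L[1][0] = (6) / L[0][0] = 2.
Step 2: L[1][1] = √(16) = 4.
  L[2][0] = (9) / L[0][0] = 3.
  L[2][1] = (-12) / L[1][1] = -3.
Step 3: L[2][2] = √(4) = 2.
  L[3][0] = (-9) / L[0][0] = -3.
  L[3][1] = (8) / L[1][1] = 2.
  L[3][2] = (2) / L[2][2] = 1.
Step 4: L[3][3] = √(9) = 3.

L[3][1] = 2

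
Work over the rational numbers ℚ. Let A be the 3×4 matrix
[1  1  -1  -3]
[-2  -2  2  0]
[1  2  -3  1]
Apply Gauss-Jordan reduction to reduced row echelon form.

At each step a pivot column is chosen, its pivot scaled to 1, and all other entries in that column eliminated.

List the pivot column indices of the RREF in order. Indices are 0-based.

pivot columns: 0, 1, 3

[1] R0 /= 1  ⇒  (1, 1, -1, -3)
     R1 -= -2·R0  ⇒  (0, 0, 0, -6)
     R2 -= 1·R0  ⇒  (0, 1, -2, 4)
[2] R1 <-> R2
[2] R1 /= 1  ⇒  (0, 1, -2, 4)
     R0 -= 1·R1  ⇒  (1, 0, 1, -7)
column 2 empty below row 2
[3] R2 /= -6  ⇒  (0, 0, 0, 1)
     R0 -= -7·R2  ⇒  (1, 0, 1, 0)
     R1 -= 4·R2  ⇒  (0, 1, -2, 0)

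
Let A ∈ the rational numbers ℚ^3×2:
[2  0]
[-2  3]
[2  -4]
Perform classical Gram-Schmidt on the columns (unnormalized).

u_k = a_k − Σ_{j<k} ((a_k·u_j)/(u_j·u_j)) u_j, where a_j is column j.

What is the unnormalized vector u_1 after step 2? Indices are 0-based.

u_1 = (7/3, 2/3, -5/3)

Step 1: u_0 = a_0 = (2, -2, 2).
Step 2: u_1 = a_1 − (-7/6)·u_0 = (7/3, 2/3, -5/3).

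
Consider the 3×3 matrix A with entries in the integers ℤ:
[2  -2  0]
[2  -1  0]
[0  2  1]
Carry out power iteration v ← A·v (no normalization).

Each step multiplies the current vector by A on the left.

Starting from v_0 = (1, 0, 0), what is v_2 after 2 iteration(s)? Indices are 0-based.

v_2 = (0, 2, 4)

v_0 = (1, 0, 0).
v_1 = A·v_0 = (2, 2, 0).
v_2 = A·v_1 = (0, 2, 4).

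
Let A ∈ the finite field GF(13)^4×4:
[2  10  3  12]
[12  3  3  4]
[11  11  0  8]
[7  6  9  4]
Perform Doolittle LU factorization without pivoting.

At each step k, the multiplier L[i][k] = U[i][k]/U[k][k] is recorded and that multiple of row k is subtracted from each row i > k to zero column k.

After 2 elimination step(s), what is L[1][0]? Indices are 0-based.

k=0: U[0][0]=2
  eliminate (1,0): mult=6, new row 1: (0, 8, 11, 10); set L[1][0]=6
  eliminate (2,0): mult=12, new row 2: (0, 8, 3, 7); set L[2][0]=12
  eliminate (3,0): mult=10, new row 3: (0, 10, 5, 1); set L[3][0]=10
k=1: U[1][1]=8
  eliminate (2,1): mult=1, new row 2: (0, 0, 5, 10); set L[2][1]=1
  eliminate (3,1): mult=11, new row 3: (0, 0, 1, 8); set L[3][1]=11

L[1][0] = 6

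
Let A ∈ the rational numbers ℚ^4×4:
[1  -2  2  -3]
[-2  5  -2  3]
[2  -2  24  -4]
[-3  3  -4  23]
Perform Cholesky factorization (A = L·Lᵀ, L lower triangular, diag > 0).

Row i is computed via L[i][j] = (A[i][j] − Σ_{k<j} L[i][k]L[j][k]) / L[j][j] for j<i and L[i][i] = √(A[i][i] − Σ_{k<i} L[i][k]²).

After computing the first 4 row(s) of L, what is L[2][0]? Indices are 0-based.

Step 1: L[0][0] = √(1) = 1.
  L[1][0] = (-2) / L[0][0] = -2.
Step 2: L[1][1] = √(1) = 1.
  L[2][0] = (2) / L[0][0] = 2.
  L[2][1] = (2) / L[1][1] = 2.
Step 3: L[2][2] = √(16) = 4.
  L[3][0] = (-3) / L[0][0] = -3.
  L[3][1] = (-3) / L[1][1] = -3.
  L[3][2] = (8) / L[2][2] = 2.
Step 4: L[3][3] = √(1) = 1.

L[2][0] = 2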